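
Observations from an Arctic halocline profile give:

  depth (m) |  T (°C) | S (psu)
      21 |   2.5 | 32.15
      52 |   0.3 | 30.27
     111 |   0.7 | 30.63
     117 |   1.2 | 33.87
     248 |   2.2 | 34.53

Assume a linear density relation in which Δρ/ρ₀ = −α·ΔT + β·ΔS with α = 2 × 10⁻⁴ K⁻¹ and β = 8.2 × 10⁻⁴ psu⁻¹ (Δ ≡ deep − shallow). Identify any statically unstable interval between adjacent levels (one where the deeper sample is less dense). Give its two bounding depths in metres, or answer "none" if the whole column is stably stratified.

Evaluate Δρ/ρ₀ = −αΔT + βΔS across each adjacent pair:
  21–52 m: −αΔT+βΔS = −(2 × 10⁻⁴)(-2.2)+(8.2 × 10⁻⁴)(-1.88) = -1.1 × 10⁻³ → UNSTABLE
  52–111 m: −αΔT+βΔS = −(2 × 10⁻⁴)(+0.4)+(8.2 × 10⁻⁴)(+0.36) = 2.2 × 10⁻⁴ → stable
  111–117 m: −αΔT+βΔS = −(2 × 10⁻⁴)(+0.5)+(8.2 × 10⁻⁴)(+3.24) = 2.6 × 10⁻³ → stable
  117–248 m: −αΔT+βΔS = −(2 × 10⁻⁴)(+1.0)+(8.2 × 10⁻⁴)(+0.66) = 3.4 × 10⁻⁴ → stable
The 21–52 m interval has Δρ < 0: lighter water underlies denser water.

21–52 m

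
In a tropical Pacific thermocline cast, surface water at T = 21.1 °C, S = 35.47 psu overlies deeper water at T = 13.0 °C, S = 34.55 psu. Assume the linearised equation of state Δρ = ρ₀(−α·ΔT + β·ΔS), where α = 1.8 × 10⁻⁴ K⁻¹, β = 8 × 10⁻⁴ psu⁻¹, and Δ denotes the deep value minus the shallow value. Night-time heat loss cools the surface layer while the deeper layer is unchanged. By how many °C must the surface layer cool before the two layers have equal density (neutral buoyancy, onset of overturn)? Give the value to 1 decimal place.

4.0 °C

Neutral buoyancy requires Δρ = 0, i.e. −α(T_deep − T_surf′) + β(S_deep − S_surf) = 0.
T_surf′ = T_deep − (β/α)·ΔS = 13.0 − (8 × 10⁻⁴/1.8 × 10⁻⁴)·(-0.92) = 17.089 °C.
Cooling required: 21.1 − (17.089) = 4.011 °C.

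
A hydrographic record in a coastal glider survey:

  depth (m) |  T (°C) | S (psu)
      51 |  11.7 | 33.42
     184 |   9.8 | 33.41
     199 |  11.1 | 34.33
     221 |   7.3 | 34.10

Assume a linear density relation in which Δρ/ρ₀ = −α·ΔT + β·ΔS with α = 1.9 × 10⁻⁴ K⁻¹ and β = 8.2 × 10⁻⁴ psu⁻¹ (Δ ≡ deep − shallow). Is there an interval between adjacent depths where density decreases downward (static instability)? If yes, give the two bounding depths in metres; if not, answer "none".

Evaluate Δρ/ρ₀ = −αΔT + βΔS across each adjacent pair:
  51–184 m: −αΔT+βΔS = −(1.9 × 10⁻⁴)(-1.9)+(8.2 × 10⁻⁴)(-0.01) = 3.5 × 10⁻⁴ → stable
  184–199 m: −αΔT+βΔS = −(1.9 × 10⁻⁴)(+1.3)+(8.2 × 10⁻⁴)(+0.92) = 5.1 × 10⁻⁴ → stable
  199–221 m: −αΔT+βΔS = −(1.9 × 10⁻⁴)(-3.8)+(8.2 × 10⁻⁴)(-0.23) = 5.3 × 10⁻⁴ → stable
Every interval has Δρ > 0: the column is stably stratified throughout.

none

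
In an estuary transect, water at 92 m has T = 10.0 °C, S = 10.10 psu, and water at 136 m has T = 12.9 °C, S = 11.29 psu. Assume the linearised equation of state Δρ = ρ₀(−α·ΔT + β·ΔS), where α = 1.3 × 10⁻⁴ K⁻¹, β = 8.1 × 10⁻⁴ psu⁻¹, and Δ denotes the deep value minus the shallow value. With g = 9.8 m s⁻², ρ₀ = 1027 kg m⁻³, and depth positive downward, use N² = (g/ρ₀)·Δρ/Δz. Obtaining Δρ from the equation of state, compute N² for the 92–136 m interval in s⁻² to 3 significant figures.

ΔT = +2.9 K, ΔS = +1.19 psu (deep − shallow).
Δρ/ρ₀ = −αΔT + βΔS = -3.77 × 10⁻⁴ + 9.639 × 10⁻⁴ = 5.869 × 10⁻⁴, so Δρ ≈ 0.6027 kg m⁻³.
N² = (g/ρ₀)·Δρ/Δz = g·(Δρ/ρ₀)/Δz = 9.8 × 5.869 × 10⁻⁴ / 44 = 1.3072 × 10⁻⁴ s⁻² ≈ 1.31 × 10⁻⁴ s⁻².

1.31 × 10⁻⁴ s⁻²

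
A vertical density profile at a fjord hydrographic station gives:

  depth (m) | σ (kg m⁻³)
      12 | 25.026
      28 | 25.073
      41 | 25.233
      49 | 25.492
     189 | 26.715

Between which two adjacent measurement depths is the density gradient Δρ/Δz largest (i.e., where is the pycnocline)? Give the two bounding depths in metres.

41–49 m

Compute the density gradient over each adjacent pair:
  12–28 m: Δρ/Δz = 0.047/16 = 2.9 × 10⁻³ kg m⁻⁴
  28–41 m: Δρ/Δz = 0.160/13 = 0.012 kg m⁻⁴
  41–49 m: Δρ/Δz = 0.259/8 = 0.032 kg m⁻⁴
  49–189 m: Δρ/Δz = 1.223/140 = 8.7 × 10⁻³ kg m⁻⁴
The largest gradient is in the 41–49 m interval — the pycnocline.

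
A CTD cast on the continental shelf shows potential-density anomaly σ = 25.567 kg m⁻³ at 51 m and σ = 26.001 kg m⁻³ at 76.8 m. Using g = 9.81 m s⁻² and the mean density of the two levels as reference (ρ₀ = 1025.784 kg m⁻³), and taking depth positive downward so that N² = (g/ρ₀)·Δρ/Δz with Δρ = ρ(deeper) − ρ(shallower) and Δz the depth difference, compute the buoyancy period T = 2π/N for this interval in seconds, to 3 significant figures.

495 s

Δρ = 1026.001 − 1025.567 = 0.434 kg m⁻³ over Δz = 76.8 − 51 = 25.8 m.
N² = (9.81/1025.784) × (0.434/25.8) = 1.6087 × 10⁻⁴ s⁻².
N = √(1.6087 × 10⁻⁴) = 0.012683 rad s⁻¹, so T = 2π/N = 495.40 s ≈ 495 s.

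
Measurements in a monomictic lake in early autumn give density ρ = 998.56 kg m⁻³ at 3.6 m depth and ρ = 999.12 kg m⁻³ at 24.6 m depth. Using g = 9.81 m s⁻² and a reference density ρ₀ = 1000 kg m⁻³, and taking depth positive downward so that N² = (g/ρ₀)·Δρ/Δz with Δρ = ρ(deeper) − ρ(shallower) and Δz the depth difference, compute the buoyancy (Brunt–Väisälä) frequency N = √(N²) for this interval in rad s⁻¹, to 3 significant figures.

0.0162 rad s⁻¹

Δρ = 999.12 − 998.56 = 0.56 kg m⁻³ over Δz = 24.6 − 3.6 = 21 m.
N² = (9.81/1000) × (0.56/21) = 2.6160 × 10⁻⁴ s⁻².
N = √(2.6160 × 10⁻⁴) = 0.016174 rad s⁻¹ ≈ 0.0162 rad s⁻¹.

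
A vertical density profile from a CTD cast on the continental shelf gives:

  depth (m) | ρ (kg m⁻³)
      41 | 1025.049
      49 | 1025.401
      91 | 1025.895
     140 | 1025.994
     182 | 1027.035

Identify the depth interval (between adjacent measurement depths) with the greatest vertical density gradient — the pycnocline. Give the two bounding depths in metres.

Compute the density gradient over each adjacent pair:
  41–49 m: Δρ/Δz = 0.352/8 = 0.044 kg m⁻⁴
  49–91 m: Δρ/Δz = 0.494/42 = 0.012 kg m⁻⁴
  91–140 m: Δρ/Δz = 0.099/49 = 2.0 × 10⁻³ kg m⁻⁴
  140–182 m: Δρ/Δz = 1.041/42 = 0.025 kg m⁻⁴
The largest gradient is in the 41–49 m interval — the pycnocline.

41–49 m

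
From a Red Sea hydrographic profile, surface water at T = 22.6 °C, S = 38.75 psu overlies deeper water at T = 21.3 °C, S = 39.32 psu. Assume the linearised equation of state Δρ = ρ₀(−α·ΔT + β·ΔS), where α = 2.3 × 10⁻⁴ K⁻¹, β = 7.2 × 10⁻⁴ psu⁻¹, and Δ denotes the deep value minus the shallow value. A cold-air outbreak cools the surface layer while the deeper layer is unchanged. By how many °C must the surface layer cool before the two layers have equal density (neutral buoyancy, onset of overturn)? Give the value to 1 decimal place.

Neutral buoyancy requires Δρ = 0, i.e. −α(T_deep − T_surf′) + β(S_deep − S_surf) = 0.
T_surf′ = T_deep − (β/α)·ΔS = 21.3 − (7.2 × 10⁻⁴/2.3 × 10⁻⁴)·(+0.57) = 19.516 °C.
Cooling required: 22.6 − (19.516) = 3.084 °C.

3.1 °C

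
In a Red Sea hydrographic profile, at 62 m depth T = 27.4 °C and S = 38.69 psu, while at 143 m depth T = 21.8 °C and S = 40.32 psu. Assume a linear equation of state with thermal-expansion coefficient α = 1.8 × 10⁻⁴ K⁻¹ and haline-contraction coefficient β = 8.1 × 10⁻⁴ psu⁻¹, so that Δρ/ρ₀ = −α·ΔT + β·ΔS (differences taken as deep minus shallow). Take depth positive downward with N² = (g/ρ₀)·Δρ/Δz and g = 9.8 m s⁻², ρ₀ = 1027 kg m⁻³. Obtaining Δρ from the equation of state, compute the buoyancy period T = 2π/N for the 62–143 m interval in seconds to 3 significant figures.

ΔT = -5.6 K, ΔS = +1.63 psu (deep − shallow).
Δρ/ρ₀ = −αΔT + βΔS = 1.008 × 10⁻³ + 1.3203 × 10⁻³ = 2.3283 × 10⁻³, so Δρ ≈ 2.391 kg m⁻³.
N² = (g/ρ₀)·Δρ/Δz = g·(Δρ/ρ₀)/Δz = 9.8 × 2.3283 × 10⁻³ / 81 = 2.8170 × 10⁻⁴ s⁻².
N = √(2.8170 × 10⁻⁴) = 0.016784 rad s⁻¹ → T = 2π/N = 374.36 s ≈ 374 s.

374 s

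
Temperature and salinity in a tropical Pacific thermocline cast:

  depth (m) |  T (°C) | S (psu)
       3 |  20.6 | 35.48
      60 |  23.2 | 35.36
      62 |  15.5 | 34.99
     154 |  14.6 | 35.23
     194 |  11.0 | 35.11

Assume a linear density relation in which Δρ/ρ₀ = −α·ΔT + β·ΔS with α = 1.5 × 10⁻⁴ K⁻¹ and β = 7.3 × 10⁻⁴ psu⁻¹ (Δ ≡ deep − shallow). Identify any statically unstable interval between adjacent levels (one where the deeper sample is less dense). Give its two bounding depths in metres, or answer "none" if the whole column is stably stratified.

3–60 m

Evaluate Δρ/ρ₀ = −αΔT + βΔS across each adjacent pair:
  3–60 m: −αΔT+βΔS = −(1.5 × 10⁻⁴)(+2.6)+(7.3 × 10⁻⁴)(-0.12) = -4.8 × 10⁻⁴ → UNSTABLE
  60–62 m: −αΔT+βΔS = −(1.5 × 10⁻⁴)(-7.7)+(7.3 × 10⁻⁴)(-0.37) = 8.8 × 10⁻⁴ → stable
  62–154 m: −αΔT+βΔS = −(1.5 × 10⁻⁴)(-0.9)+(7.3 × 10⁻⁴)(+0.24) = 3.1 × 10⁻⁴ → stable
  154–194 m: −αΔT+βΔS = −(1.5 × 10⁻⁴)(-3.6)+(7.3 × 10⁻⁴)(-0.12) = 4.5 × 10⁻⁴ → stable
The 3–60 m interval has Δρ < 0: lighter water underlies denser water.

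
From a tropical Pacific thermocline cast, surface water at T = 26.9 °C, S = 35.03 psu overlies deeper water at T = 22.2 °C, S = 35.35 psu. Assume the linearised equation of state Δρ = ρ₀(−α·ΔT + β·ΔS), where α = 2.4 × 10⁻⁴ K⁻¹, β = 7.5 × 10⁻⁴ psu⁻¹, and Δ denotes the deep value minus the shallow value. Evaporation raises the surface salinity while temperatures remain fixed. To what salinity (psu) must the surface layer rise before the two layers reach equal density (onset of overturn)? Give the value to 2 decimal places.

Neutral buoyancy requires −α(T_deep − T_surf) + β(S_deep − S_surf′) = 0.
S_surf′ = S_deep − (α/β)·ΔT = 35.35 − (2.4 × 10⁻⁴/7.5 × 10⁻⁴)·(-4.7) = 36.8540 psu.
Increase required: 36.8540 − 35.03 = 1.8240 psu.

36.85 psu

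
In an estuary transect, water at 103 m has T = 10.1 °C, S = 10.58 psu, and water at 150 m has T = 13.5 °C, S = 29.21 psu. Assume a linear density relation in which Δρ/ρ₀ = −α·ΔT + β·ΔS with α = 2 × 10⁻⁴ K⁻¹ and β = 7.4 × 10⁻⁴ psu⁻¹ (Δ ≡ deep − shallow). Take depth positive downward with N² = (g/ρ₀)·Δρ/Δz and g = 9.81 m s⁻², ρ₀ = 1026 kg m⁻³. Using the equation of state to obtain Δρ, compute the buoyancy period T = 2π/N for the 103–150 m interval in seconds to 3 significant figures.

120 s

ΔT = +3.4 K, ΔS = +18.63 psu (deep − shallow).
Δρ/ρ₀ = −αΔT + βΔS = -6.80 × 10⁻⁴ + 0.0137862 = 0.0131062, so Δρ ≈ 13.45 kg m⁻³.
N² = (g/ρ₀)·Δρ/Δz = g·(Δρ/ρ₀)/Δz = 9.81 × 0.0131062 / 47 = 2.7356 × 10⁻³ s⁻².
N = √(2.7356 × 10⁻³) = 0.052303 rad s⁻¹ → T = 2π/N = 120.13 s ≈ 120 s.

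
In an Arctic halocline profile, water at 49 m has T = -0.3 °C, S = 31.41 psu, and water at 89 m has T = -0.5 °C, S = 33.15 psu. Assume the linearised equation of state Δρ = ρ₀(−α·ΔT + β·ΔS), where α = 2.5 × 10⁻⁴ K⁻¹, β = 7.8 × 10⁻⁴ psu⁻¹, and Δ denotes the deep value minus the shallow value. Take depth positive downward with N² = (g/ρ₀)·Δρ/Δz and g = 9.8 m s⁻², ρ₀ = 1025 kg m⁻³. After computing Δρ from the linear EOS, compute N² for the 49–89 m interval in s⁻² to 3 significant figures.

ΔT = -0.2 K, ΔS = +1.74 psu (deep − shallow).
Δρ/ρ₀ = −αΔT + βΔS = 5.00 × 10⁻⁵ + 1.3572 × 10⁻³ = 1.4072 × 10⁻³, so Δρ ≈ 1.442 kg m⁻³.
N² = (g/ρ₀)·Δρ/Δz = g·(Δρ/ρ₀)/Δz = 9.8 × 1.4072 × 10⁻³ / 40 = 3.4476 × 10⁻⁴ s⁻² ≈ 3.45 × 10⁻⁴ s⁻².

3.45 × 10⁻⁴ s⁻²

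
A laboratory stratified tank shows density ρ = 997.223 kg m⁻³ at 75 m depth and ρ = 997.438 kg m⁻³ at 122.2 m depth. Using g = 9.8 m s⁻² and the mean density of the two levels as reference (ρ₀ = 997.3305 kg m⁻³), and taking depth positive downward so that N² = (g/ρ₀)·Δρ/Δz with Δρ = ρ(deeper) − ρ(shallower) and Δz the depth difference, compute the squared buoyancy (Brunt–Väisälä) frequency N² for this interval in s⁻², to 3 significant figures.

4.48 × 10⁻⁵ s⁻²

Δρ = 997.438 − 997.223 = 0.215 kg m⁻³ over Δz = 122.2 − 75 = 47.2 m.
N² = (9.8/997.3305) × (0.215/47.2) = 4.4759 × 10⁻⁵ s⁻² ≈ 4.48 × 10⁻⁵ s⁻².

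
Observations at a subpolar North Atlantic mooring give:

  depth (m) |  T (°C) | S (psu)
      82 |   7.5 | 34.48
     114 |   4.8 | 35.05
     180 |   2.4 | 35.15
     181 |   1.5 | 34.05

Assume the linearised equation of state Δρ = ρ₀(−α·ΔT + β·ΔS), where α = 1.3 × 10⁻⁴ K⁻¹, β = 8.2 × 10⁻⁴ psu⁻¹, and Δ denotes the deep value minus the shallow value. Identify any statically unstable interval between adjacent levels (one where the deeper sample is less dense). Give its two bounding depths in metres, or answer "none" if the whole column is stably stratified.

Evaluate Δρ/ρ₀ = −αΔT + βΔS across each adjacent pair:
  82–114 m: −αΔT+βΔS = −(1.3 × 10⁻⁴)(-2.7)+(8.2 × 10⁻⁴)(+0.57) = 8.2 × 10⁻⁴ → stable
  114–180 m: −αΔT+βΔS = −(1.3 × 10⁻⁴)(-2.4)+(8.2 × 10⁻⁴)(+0.10) = 3.9 × 10⁻⁴ → stable
  180–181 m: −αΔT+βΔS = −(1.3 × 10⁻⁴)(-0.9)+(8.2 × 10⁻⁴)(-1.10) = -7.8 × 10⁻⁴ → UNSTABLE
The 180–181 m interval has Δρ < 0: lighter water underlies denser water.

180–181 m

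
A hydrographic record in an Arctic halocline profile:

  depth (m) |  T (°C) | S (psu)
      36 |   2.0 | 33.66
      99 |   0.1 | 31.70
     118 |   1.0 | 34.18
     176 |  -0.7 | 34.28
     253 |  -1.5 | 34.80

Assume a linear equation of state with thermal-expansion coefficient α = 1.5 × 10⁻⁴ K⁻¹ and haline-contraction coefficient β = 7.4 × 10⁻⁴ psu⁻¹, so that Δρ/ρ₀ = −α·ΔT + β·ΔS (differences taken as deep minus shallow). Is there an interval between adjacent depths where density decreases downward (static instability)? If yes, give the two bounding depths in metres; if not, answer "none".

Evaluate Δρ/ρ₀ = −αΔT + βΔS across each adjacent pair:
  36–99 m: −αΔT+βΔS = −(1.5 × 10⁻⁴)(-1.9)+(7.4 × 10⁻⁴)(-1.96) = -1.2 × 10⁻³ → UNSTABLE
  99–118 m: −αΔT+βΔS = −(1.5 × 10⁻⁴)(+0.9)+(7.4 × 10⁻⁴)(+2.48) = 1.7 × 10⁻³ → stable
  118–176 m: −αΔT+βΔS = −(1.5 × 10⁻⁴)(-1.7)+(7.4 × 10⁻⁴)(+0.10) = 3.3 × 10⁻⁴ → stable
  176–253 m: −αΔT+βΔS = −(1.5 × 10⁻⁴)(-0.8)+(7.4 × 10⁻⁴)(+0.52) = 5.0 × 10⁻⁴ → stable
The 36–99 m interval has Δρ < 0: lighter water underlies denser water.

36–99 m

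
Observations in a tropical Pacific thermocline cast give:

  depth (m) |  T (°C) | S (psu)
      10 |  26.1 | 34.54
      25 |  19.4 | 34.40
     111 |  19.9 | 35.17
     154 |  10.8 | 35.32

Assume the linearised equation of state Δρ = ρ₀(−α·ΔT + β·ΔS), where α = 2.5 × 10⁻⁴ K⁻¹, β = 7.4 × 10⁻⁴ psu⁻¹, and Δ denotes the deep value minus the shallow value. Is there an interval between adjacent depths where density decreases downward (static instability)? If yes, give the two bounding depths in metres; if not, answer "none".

none

Evaluate Δρ/ρ₀ = −αΔT + βΔS across each adjacent pair:
  10–25 m: −αΔT+βΔS = −(2.5 × 10⁻⁴)(-6.7)+(7.4 × 10⁻⁴)(-0.14) = 1.6 × 10⁻³ → stable
  25–111 m: −αΔT+βΔS = −(2.5 × 10⁻⁴)(+0.5)+(7.4 × 10⁻⁴)(+0.77) = 4.4 × 10⁻⁴ → stable
  111–154 m: −αΔT+βΔS = −(2.5 × 10⁻⁴)(-9.1)+(7.4 × 10⁻⁴)(+0.15) = 2.4 × 10⁻³ → stable
Every interval has Δρ > 0: the column is stably stratified throughout.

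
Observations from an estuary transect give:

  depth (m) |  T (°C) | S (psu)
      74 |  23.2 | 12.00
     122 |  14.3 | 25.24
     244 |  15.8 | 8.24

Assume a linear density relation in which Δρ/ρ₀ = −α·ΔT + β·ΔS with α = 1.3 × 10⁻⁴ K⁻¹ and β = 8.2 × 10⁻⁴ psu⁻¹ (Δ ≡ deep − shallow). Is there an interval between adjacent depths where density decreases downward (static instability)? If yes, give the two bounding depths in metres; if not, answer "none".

Evaluate Δρ/ρ₀ = −αΔT + βΔS across each adjacent pair:
  74–122 m: −αΔT+βΔS = −(1.3 × 10⁻⁴)(-8.9)+(8.2 × 10⁻⁴)(+13.24) = 0.012 → stable
  122–244 m: −αΔT+βΔS = −(1.3 × 10⁻⁴)(+1.5)+(8.2 × 10⁻⁴)(-17.00) = -0.014 → UNSTABLE
The 122–244 m interval has Δρ < 0: lighter water underlies denser water.

122–244 m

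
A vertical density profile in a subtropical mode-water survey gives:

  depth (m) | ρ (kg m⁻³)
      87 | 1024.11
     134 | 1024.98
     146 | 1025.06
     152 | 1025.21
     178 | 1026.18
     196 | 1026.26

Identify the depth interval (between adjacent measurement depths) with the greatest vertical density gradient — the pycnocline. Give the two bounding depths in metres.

152–178 m

Compute the density gradient over each adjacent pair:
  87–134 m: Δρ/Δz = 0.87/47 = 0.019 kg m⁻⁴
  134–146 m: Δρ/Δz = 0.08/12 = 6.7 × 10⁻³ kg m⁻⁴
  146–152 m: Δρ/Δz = 0.15/6 = 0.025 kg m⁻⁴
  152–178 m: Δρ/Δz = 0.97/26 = 0.037 kg m⁻⁴
  178–196 m: Δρ/Δz = 0.08/18 = 4.4 × 10⁻³ kg m⁻⁴
The largest gradient is in the 152–178 m interval — the pycnocline.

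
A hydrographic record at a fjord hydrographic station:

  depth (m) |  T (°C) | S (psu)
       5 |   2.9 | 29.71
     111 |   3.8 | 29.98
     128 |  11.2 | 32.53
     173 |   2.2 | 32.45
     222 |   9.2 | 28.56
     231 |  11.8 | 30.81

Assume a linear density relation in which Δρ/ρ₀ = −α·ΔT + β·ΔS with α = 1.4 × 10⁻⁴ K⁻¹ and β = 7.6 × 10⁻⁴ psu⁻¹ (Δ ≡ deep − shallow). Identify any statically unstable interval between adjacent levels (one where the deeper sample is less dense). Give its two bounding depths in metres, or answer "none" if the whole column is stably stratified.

173–222 m

Evaluate Δρ/ρ₀ = −αΔT + βΔS across each adjacent pair:
  5–111 m: −αΔT+βΔS = −(1.4 × 10⁻⁴)(+0.9)+(7.6 × 10⁻⁴)(+0.27) = 7.9 × 10⁻⁵ → stable
  111–128 m: −αΔT+βΔS = −(1.4 × 10⁻⁴)(+7.4)+(7.6 × 10⁻⁴)(+2.55) = 9.0 × 10⁻⁴ → stable
  128–173 m: −αΔT+βΔS = −(1.4 × 10⁻⁴)(-9.0)+(7.6 × 10⁻⁴)(-0.08) = 1.2 × 10⁻³ → stable
  173–222 m: −αΔT+βΔS = −(1.4 × 10⁻⁴)(+7.0)+(7.6 × 10⁻⁴)(-3.89) = -3.9 × 10⁻³ → UNSTABLE
  222–231 m: −αΔT+βΔS = −(1.4 × 10⁻⁴)(+2.6)+(7.6 × 10⁻⁴)(+2.25) = 1.3 × 10⁻³ → stable
The 173–222 m interval has Δρ < 0: lighter water underlies denser water.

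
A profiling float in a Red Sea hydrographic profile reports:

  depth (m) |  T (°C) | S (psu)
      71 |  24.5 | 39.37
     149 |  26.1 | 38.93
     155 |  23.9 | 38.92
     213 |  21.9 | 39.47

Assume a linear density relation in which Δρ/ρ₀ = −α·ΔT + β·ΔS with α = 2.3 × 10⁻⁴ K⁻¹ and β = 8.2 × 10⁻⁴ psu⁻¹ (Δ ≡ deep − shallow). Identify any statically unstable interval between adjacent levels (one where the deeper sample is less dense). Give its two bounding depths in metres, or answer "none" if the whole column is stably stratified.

Evaluate Δρ/ρ₀ = −αΔT + βΔS across each adjacent pair:
  71–149 m: −αΔT+βΔS = −(2.3 × 10⁻⁴)(+1.6)+(8.2 × 10⁻⁴)(-0.44) = -7.3 × 10⁻⁴ → UNSTABLE
  149–155 m: −αΔT+βΔS = −(2.3 × 10⁻⁴)(-2.2)+(8.2 × 10⁻⁴)(-0.01) = 5.0 × 10⁻⁴ → stable
  155–213 m: −αΔT+βΔS = −(2.3 × 10⁻⁴)(-2.0)+(8.2 × 10⁻⁴)(+0.55) = 9.1 × 10⁻⁴ → stable
The 71–149 m interval has Δρ < 0: lighter water underlies denser water.

71–149 m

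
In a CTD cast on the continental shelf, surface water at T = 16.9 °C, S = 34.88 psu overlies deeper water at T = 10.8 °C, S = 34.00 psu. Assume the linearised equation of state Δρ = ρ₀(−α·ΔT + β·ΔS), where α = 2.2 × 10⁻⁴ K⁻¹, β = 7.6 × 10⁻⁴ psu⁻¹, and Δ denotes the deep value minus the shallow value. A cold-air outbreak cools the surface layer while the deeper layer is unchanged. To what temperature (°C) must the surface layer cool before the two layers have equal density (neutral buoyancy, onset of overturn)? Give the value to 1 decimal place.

13.8 °C

Neutral buoyancy requires Δρ = 0, i.e. −α(T_deep − T_surf′) + β(S_deep − S_surf) = 0.
T_surf′ = T_deep − (β/α)·ΔS = 10.8 − (7.6 × 10⁻⁴/2.2 × 10⁻⁴)·(-0.88) = 13.840 °C.
Cooling required: 16.9 − (13.840) = 3.060 °C.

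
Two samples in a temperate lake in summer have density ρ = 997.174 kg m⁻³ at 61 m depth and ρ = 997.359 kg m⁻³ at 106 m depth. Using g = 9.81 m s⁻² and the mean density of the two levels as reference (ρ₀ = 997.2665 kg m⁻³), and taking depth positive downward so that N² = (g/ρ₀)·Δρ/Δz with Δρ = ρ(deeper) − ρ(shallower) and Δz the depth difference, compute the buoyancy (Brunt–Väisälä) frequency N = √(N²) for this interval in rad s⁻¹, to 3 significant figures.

Δρ = 997.359 − 997.174 = 0.185 kg m⁻³ over Δz = 106 − 61 = 45 m.
N² = (9.81/997.2665) × (0.185/45) = 4.0441 × 10⁻⁵ s⁻².
N = √(4.0441 × 10⁻⁵) = 6.3593 × 10⁻³ rad s⁻¹ ≈ 6.36 × 10⁻³ rad s⁻¹.

6.36 × 10⁻³ rad s⁻¹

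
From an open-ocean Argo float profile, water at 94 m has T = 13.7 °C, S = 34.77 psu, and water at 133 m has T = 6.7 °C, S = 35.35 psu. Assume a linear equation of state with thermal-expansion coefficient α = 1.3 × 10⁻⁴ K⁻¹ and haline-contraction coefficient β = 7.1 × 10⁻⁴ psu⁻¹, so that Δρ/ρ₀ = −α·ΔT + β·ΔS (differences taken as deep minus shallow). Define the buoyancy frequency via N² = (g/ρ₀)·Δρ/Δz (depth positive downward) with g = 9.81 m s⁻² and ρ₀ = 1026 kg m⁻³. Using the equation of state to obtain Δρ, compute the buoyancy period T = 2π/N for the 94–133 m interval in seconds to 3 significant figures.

ΔT = -7.0 K, ΔS = +0.58 psu (deep − shallow).
Δρ/ρ₀ = −αΔT + βΔS = 9.10 × 10⁻⁴ + 4.118 × 10⁻⁴ = 1.3218 × 10⁻³, so Δρ ≈ 1.356 kg m⁻³.
N² = (g/ρ₀)·Δρ/Δz = g·(Δρ/ρ₀)/Δz = 9.81 × 1.3218 × 10⁻³ / 39 = 3.3248 × 10⁻⁴ s⁻².
N = √(3.3248 × 10⁻⁴) = 0.018234 rad s⁻¹ → T = 2π/N = 344.59 s ≈ 345 s.

345 s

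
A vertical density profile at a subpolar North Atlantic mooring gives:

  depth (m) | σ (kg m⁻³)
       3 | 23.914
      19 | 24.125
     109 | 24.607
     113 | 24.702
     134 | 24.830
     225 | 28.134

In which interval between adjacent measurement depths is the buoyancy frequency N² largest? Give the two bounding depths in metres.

Compute the density gradient over each adjacent pair:
  3–19 m: Δρ/Δz = 0.211/16 = 0.013 kg m⁻⁴
  19–109 m: Δρ/Δz = 0.482/90 = 5.4 × 10⁻³ kg m⁻⁴
  109–113 m: Δρ/Δz = 0.095/4 = 0.024 kg m⁻⁴
  113–134 m: Δρ/Δz = 0.128/21 = 6.1 × 10⁻³ kg m⁻⁴
  134–225 m: Δρ/Δz = 3.304/91 = 0.036 kg m⁻⁴
The largest gradient is in the 134–225 m interval — the pycnocline.

134–225 m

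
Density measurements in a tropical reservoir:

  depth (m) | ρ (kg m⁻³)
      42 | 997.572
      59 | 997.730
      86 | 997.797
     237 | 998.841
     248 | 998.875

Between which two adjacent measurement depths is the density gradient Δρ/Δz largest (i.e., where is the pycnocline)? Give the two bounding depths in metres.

42–59 m

Compute the density gradient over each adjacent pair:
  42–59 m: Δρ/Δz = 0.158/17 = 9.3 × 10⁻³ kg m⁻⁴
  59–86 m: Δρ/Δz = 0.067/27 = 2.5 × 10⁻³ kg m⁻⁴
  86–237 m: Δρ/Δz = 1.044/151 = 6.9 × 10⁻³ kg m⁻⁴
  237–248 m: Δρ/Δz = 0.034/11 = 3.1 × 10⁻³ kg m⁻⁴
The largest gradient is in the 42–59 m interval — the pycnocline.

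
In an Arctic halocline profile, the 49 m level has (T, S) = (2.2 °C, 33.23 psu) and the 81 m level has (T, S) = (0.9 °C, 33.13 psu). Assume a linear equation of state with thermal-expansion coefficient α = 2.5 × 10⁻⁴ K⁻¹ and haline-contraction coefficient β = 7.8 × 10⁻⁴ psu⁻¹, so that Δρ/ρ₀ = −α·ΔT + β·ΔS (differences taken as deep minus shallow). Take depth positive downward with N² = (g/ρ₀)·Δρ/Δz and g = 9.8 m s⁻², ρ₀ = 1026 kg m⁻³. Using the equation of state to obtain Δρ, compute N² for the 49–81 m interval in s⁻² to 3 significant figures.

7.56 × 10⁻⁵ s⁻²

ΔT = -1.3 K, ΔS = -0.10 psu (deep − shallow).
Δρ/ρ₀ = −αΔT + βΔS = 3.25 × 10⁻⁴ − 7.80 × 10⁻⁵ = 2.47 × 10⁻⁴, so Δρ ≈ 0.2534 kg m⁻³.
N² = (g/ρ₀)·Δρ/Δz = g·(Δρ/ρ₀)/Δz = 9.8 × 2.47 × 10⁻⁴ / 32 = 7.5644 × 10⁻⁵ s⁻² ≈ 7.56 × 10⁻⁵ s⁻².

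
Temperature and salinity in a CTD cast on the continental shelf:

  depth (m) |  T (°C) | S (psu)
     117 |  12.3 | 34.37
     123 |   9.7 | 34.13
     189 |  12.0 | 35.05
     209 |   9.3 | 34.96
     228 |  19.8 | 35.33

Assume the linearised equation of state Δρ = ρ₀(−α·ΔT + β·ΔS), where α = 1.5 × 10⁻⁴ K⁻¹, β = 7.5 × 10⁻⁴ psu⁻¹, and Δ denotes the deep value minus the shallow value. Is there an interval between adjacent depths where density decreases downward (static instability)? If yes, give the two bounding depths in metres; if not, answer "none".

Evaluate Δρ/ρ₀ = −αΔT + βΔS across each adjacent pair:
  117–123 m: −αΔT+βΔS = −(1.5 × 10⁻⁴)(-2.6)+(7.5 × 10⁻⁴)(-0.24) = 2.1 × 10⁻⁴ → stable
  123–189 m: −αΔT+βΔS = −(1.5 × 10⁻⁴)(+2.3)+(7.5 × 10⁻⁴)(+0.92) = 3.5 × 10⁻⁴ → stable
  189–209 m: −αΔT+βΔS = −(1.5 × 10⁻⁴)(-2.7)+(7.5 × 10⁻⁴)(-0.09) = 3.4 × 10⁻⁴ → stable
  209–228 m: −αΔT+βΔS = −(1.5 × 10⁻⁴)(+10.5)+(7.5 × 10⁻⁴)(+0.37) = -1.3 × 10⁻³ → UNSTABLE
The 209–228 m interval has Δρ < 0: lighter water underlies denser water.

209–228 m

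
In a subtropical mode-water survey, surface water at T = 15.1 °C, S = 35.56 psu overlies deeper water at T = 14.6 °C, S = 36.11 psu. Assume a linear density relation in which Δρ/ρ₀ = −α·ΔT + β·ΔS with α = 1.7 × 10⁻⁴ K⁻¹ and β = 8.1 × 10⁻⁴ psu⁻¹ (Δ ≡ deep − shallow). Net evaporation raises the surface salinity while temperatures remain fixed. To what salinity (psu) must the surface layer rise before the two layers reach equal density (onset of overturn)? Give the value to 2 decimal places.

Neutral buoyancy requires −α(T_deep − T_surf) + β(S_deep − S_surf′) = 0.
S_surf′ = S_deep − (α/β)·ΔT = 36.11 − (1.7 × 10⁻⁴/8.1 × 10⁻⁴)·(-0.5) = 36.2149 psu.
Increase required: 36.2149 − 35.56 = 0.6549 psu.

36.21 psu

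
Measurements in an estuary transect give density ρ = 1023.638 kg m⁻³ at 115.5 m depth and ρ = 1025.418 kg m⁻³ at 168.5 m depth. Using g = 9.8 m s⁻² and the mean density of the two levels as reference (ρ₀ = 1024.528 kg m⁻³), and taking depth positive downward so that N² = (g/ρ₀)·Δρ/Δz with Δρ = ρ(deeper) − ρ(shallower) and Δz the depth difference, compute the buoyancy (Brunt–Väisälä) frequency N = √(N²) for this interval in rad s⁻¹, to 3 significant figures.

Δρ = 1025.418 − 1023.638 = 1.780 kg m⁻³ over Δz = 168.5 − 115.5 = 53 m.
N² = (9.8/1024.528) × (1.780/53) = 3.2125 × 10⁻⁴ s⁻².
N = √(3.2125 × 10⁻⁴) = 0.017923 rad s⁻¹ ≈ 0.0179 rad s⁻¹.

0.0179 rad s⁻¹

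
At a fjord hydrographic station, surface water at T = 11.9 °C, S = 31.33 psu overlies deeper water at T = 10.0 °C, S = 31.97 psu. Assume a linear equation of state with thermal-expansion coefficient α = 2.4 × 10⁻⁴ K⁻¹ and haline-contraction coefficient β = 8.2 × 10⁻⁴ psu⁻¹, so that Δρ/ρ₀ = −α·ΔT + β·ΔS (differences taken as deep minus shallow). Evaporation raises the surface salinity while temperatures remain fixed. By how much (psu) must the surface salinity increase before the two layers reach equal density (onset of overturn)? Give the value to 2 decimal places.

1.20 psu

Neutral buoyancy requires −α(T_deep − T_surf) + β(S_deep − S_surf′) = 0.
S_surf′ = S_deep − (α/β)·ΔT = 31.97 − (2.4 × 10⁻⁴/8.2 × 10⁻⁴)·(-1.9) = 32.5261 psu.
Increase required: 32.5261 − 31.33 = 1.1961 psu.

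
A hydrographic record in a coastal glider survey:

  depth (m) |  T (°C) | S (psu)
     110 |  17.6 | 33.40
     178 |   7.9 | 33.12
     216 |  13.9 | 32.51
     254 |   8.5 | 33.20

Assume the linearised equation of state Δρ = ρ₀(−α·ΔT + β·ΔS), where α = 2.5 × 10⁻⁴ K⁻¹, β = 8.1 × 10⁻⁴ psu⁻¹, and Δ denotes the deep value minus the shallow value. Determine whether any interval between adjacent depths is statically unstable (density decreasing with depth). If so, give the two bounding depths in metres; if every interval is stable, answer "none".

178–216 m

Evaluate Δρ/ρ₀ = −αΔT + βΔS across each adjacent pair:
  110–178 m: −αΔT+βΔS = −(2.5 × 10⁻⁴)(-9.7)+(8.1 × 10⁻⁴)(-0.28) = 2.2 × 10⁻³ → stable
  178–216 m: −αΔT+βΔS = −(2.5 × 10⁻⁴)(+6.0)+(8.1 × 10⁻⁴)(-0.61) = -2.0 × 10⁻³ → UNSTABLE
  216–254 m: −αΔT+βΔS = −(2.5 × 10⁻⁴)(-5.4)+(8.1 × 10⁻⁴)(+0.69) = 1.9 × 10⁻³ → stable
The 178–216 m interval has Δρ < 0: lighter water underlies denser water.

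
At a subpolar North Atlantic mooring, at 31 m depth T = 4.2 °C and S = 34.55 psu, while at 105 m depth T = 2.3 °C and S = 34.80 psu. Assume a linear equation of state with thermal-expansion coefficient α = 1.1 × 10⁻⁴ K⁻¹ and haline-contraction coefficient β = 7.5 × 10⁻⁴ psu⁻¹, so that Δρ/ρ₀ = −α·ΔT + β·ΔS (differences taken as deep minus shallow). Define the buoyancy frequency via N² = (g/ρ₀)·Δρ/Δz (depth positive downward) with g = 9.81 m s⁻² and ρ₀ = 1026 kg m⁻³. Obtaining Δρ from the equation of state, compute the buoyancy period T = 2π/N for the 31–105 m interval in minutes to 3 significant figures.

ΔT = -1.9 K, ΔS = +0.25 psu (deep − shallow).
Δρ/ρ₀ = −αΔT + βΔS = 2.09 × 10⁻⁴ + 1.875 × 10⁻⁴ = 3.965 × 10⁻⁴, so Δρ ≈ 0.4068 kg m⁻³.
N² = (g/ρ₀)·Δρ/Δz = g·(Δρ/ρ₀)/Δz = 9.81 × 3.965 × 10⁻⁴ / 74 = 5.2563 × 10⁻⁵ s⁻².
N = √(5.2563 × 10⁻⁵) = 7.2500 × 10⁻³ rad s⁻¹ → T = 2π/N = 866.65 s = 14.444 min ≈ 14.4 min.

14.4 min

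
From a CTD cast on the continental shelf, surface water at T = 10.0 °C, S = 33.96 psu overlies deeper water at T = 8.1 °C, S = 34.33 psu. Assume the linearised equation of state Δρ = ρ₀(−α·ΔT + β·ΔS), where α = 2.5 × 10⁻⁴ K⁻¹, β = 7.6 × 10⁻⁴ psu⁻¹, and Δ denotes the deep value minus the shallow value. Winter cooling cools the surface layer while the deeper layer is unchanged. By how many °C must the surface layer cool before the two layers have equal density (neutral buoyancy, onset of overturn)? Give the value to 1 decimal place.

3.0 °C

Neutral buoyancy requires Δρ = 0, i.e. −α(T_deep − T_surf′) + β(S_deep − S_surf) = 0.
T_surf′ = T_deep − (β/α)·ΔS = 8.1 − (7.6 × 10⁻⁴/2.5 × 10⁻⁴)·(+0.37) = 6.975 °C.
Cooling required: 10.0 − (6.975) = 3.025 °C.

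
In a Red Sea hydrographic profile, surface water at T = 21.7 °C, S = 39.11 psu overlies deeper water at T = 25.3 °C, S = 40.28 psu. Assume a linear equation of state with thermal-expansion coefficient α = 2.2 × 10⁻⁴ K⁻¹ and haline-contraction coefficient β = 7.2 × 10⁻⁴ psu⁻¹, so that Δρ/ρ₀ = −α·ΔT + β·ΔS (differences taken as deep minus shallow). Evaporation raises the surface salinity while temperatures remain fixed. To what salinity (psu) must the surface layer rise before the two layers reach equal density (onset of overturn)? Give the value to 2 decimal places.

Neutral buoyancy requires −α(T_deep − T_surf) + β(S_deep − S_surf′) = 0.
S_surf′ = S_deep − (α/β)·ΔT = 40.28 − (2.2 × 10⁻⁴/7.2 × 10⁻⁴)·(+3.6) = 39.1800 psu.
Increase required: 39.1800 − 39.11 = 0.0700 psu.

39.18 psu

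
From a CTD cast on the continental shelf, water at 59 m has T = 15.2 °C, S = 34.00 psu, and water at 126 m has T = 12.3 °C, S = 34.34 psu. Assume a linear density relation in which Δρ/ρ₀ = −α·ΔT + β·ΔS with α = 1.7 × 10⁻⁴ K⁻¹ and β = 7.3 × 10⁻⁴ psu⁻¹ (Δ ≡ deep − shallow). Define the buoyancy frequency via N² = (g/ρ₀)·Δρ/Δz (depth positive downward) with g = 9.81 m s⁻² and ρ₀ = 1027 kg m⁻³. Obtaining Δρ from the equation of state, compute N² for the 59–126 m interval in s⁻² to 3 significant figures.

1.09 × 10⁻⁴ s⁻²

ΔT = -2.9 K, ΔS = +0.34 psu (deep − shallow).
Δρ/ρ₀ = −αΔT + βΔS = 4.93 × 10⁻⁴ + 2.482 × 10⁻⁴ = 7.412 × 10⁻⁴, so Δρ ≈ 0.7612 kg m⁻³.
N² = (g/ρ₀)·Δρ/Δz = g·(Δρ/ρ₀)/Δz = 9.81 × 7.412 × 10⁻⁴ / 67 = 1.0852 × 10⁻⁴ s⁻² ≈ 1.09 × 10⁻⁴ s⁻².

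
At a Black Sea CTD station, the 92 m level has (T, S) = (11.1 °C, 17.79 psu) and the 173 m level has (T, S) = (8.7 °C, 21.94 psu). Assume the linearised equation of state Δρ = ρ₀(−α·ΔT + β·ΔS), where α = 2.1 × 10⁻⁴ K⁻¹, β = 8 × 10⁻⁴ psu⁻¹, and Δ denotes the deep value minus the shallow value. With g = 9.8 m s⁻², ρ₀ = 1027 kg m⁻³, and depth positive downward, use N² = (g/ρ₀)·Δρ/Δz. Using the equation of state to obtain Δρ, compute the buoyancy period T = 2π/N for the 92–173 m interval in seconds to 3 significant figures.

ΔT = -2.4 K, ΔS = +4.15 psu (deep − shallow).
Δρ/ρ₀ = −αΔT + βΔS = 5.04 × 10⁻⁴ + 3.32 × 10⁻³ = 3.824 × 10⁻³, so Δρ ≈ 3.927 kg m⁻³.
N² = (g/ρ₀)·Δρ/Δz = g·(Δρ/ρ₀)/Δz = 9.8 × 3.824 × 10⁻³ / 81 = 4.6266 × 10⁻⁴ s⁻².
N = √(4.6266 × 10⁻⁴) = 0.021510 rad s⁻¹ → T = 2π/N = 292.11 s ≈ 292 s.

292 s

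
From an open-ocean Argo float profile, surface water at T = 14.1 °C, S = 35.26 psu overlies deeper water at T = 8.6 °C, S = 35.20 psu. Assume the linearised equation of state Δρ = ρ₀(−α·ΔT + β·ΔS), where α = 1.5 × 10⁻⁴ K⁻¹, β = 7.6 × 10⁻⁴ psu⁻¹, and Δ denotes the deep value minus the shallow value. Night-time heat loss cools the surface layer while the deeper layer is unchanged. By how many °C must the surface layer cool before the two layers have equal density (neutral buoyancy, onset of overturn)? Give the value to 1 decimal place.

5.2 °C

Neutral buoyancy requires Δρ = 0, i.e. −α(T_deep − T_surf′) + β(S_deep − S_surf) = 0.
T_surf′ = T_deep − (β/α)·ΔS = 8.6 − (7.6 × 10⁻⁴/1.5 × 10⁻⁴)·(-0.06) = 8.904 °C.
Cooling required: 14.1 − (8.904) = 5.196 °C.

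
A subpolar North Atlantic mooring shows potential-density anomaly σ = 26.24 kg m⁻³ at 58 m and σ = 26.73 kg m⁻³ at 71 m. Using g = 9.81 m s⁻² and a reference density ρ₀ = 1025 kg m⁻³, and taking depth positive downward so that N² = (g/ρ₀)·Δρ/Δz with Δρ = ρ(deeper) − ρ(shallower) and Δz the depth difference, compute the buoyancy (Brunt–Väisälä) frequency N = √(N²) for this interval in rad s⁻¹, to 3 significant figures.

Δρ = 1026.73 − 1026.24 = 0.49 kg m⁻³ over Δz = 71 − 58 = 13 m.
N² = (9.81/1025) × (0.49/13) = 3.6074 × 10⁻⁴ s⁻².
N = √(3.6074 × 10⁻⁴) = 0.018993 rad s⁻¹ ≈ 0.0190 rad s⁻¹.
N² > 0, so the interval is statically stable.

0.0190 rad s⁻¹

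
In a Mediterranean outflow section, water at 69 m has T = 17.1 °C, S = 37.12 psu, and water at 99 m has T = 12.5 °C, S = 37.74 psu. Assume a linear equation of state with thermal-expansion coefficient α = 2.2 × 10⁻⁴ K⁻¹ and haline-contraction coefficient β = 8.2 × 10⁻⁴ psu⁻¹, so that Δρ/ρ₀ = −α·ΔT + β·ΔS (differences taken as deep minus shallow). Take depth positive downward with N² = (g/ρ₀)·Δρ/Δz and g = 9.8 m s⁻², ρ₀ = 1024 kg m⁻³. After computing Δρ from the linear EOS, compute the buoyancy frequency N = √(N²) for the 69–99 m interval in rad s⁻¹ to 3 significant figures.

ΔT = -4.6 K, ΔS = +0.62 psu (deep − shallow).
Δρ/ρ₀ = −αΔT + βΔS = 1.012 × 10⁻³ + 5.084 × 10⁻⁴ = 1.5204 × 10⁻³, so Δρ ≈ 1.557 kg m⁻³.
N² = (g/ρ₀)·Δρ/Δz = g·(Δρ/ρ₀)/Δz = 9.8 × 1.5204 × 10⁻³ / 30 = 4.9666 × 10⁻⁴ s⁻².
N = √(4.9666 × 10⁻⁴) = 0.022286 rad s⁻¹ ≈ 0.0223 rad s⁻¹.

0.0223 rad s⁻¹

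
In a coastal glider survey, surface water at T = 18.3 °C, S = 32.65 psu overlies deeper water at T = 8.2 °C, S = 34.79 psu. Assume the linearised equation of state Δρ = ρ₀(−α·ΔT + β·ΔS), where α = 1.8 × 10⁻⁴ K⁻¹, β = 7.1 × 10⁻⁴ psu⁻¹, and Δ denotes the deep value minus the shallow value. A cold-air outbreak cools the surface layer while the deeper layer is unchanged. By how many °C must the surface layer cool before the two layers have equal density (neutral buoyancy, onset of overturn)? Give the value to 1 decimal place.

Neutral buoyancy requires Δρ = 0, i.e. −α(T_deep − T_surf′) + β(S_deep − S_surf) = 0.
T_surf′ = T_deep − (β/α)·ΔS = 8.2 − (7.1 × 10⁻⁴/1.8 × 10⁻⁴)·(+2.14) = -0.241 °C.
Cooling required: 18.3 − (-0.241) = 18.541 °C.

18.5 °C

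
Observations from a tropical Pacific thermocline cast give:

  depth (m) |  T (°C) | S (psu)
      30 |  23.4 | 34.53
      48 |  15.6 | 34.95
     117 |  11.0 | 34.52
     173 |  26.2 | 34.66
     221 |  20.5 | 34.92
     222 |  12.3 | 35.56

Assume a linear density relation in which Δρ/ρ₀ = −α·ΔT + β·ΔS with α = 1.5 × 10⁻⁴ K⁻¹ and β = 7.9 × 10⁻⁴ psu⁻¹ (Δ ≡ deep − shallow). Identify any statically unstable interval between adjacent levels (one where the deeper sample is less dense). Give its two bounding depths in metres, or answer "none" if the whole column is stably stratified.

Evaluate Δρ/ρ₀ = −αΔT + βΔS across each adjacent pair:
  30–48 m: −αΔT+βΔS = −(1.5 × 10⁻⁴)(-7.8)+(7.9 × 10⁻⁴)(+0.42) = 1.5 × 10⁻³ → stable
  48–117 m: −αΔT+βΔS = −(1.5 × 10⁻⁴)(-4.6)+(7.9 × 10⁻⁴)(-0.43) = 3.5 × 10⁻⁴ → stable
  117–173 m: −αΔT+βΔS = −(1.5 × 10⁻⁴)(+15.2)+(7.9 × 10⁻⁴)(+0.14) = -2.2 × 10⁻³ → UNSTABLE
  173–221 m: −αΔT+βΔS = −(1.5 × 10⁻⁴)(-5.7)+(7.9 × 10⁻⁴)(+0.26) = 1.1 × 10⁻³ → stable
  221–222 m: −αΔT+βΔS = −(1.5 × 10⁻⁴)(-8.2)+(7.9 × 10⁻⁴)(+0.64) = 1.7 × 10⁻³ → stable
The 117–173 m interval has Δρ < 0: lighter water underlies denser water.

117–173 m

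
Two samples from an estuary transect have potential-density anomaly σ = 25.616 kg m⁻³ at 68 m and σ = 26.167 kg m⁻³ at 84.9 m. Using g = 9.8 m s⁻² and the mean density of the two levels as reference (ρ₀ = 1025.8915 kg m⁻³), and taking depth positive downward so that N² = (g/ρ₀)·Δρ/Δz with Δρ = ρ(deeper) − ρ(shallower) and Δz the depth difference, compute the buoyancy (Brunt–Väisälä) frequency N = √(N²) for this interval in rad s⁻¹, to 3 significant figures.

Δρ = 1026.167 − 1025.616 = 0.551 kg m⁻³ over Δz = 84.9 − 68 = 16.9 m.
N² = (9.8/1025.8915) × (0.551/16.9) = 3.1145 × 10⁻⁴ s⁻².
N = √(3.1145 × 10⁻⁴) = 0.017648 rad s⁻¹ ≈ 0.0176 rad s⁻¹.

0.0176 rad s⁻¹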